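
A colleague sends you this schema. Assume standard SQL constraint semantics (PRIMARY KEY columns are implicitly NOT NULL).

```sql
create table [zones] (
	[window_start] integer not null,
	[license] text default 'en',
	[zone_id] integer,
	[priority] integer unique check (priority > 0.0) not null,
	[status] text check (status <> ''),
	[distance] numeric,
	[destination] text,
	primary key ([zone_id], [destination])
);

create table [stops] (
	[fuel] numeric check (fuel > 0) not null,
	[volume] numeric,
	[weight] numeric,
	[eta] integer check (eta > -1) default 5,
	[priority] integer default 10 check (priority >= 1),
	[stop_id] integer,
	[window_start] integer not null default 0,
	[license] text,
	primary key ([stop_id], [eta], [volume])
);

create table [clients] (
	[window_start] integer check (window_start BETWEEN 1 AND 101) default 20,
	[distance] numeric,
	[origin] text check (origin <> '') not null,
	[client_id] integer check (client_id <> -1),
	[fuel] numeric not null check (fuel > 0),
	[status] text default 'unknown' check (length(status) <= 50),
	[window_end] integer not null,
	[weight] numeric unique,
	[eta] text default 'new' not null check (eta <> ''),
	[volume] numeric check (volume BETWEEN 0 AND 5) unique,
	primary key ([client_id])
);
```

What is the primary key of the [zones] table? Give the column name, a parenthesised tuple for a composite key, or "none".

A table-level PRIMARY KEY clause names 2 columns: zone_id, destination.
This is a composite key — the combination is unique, not each column individually.

(zone_id, destination)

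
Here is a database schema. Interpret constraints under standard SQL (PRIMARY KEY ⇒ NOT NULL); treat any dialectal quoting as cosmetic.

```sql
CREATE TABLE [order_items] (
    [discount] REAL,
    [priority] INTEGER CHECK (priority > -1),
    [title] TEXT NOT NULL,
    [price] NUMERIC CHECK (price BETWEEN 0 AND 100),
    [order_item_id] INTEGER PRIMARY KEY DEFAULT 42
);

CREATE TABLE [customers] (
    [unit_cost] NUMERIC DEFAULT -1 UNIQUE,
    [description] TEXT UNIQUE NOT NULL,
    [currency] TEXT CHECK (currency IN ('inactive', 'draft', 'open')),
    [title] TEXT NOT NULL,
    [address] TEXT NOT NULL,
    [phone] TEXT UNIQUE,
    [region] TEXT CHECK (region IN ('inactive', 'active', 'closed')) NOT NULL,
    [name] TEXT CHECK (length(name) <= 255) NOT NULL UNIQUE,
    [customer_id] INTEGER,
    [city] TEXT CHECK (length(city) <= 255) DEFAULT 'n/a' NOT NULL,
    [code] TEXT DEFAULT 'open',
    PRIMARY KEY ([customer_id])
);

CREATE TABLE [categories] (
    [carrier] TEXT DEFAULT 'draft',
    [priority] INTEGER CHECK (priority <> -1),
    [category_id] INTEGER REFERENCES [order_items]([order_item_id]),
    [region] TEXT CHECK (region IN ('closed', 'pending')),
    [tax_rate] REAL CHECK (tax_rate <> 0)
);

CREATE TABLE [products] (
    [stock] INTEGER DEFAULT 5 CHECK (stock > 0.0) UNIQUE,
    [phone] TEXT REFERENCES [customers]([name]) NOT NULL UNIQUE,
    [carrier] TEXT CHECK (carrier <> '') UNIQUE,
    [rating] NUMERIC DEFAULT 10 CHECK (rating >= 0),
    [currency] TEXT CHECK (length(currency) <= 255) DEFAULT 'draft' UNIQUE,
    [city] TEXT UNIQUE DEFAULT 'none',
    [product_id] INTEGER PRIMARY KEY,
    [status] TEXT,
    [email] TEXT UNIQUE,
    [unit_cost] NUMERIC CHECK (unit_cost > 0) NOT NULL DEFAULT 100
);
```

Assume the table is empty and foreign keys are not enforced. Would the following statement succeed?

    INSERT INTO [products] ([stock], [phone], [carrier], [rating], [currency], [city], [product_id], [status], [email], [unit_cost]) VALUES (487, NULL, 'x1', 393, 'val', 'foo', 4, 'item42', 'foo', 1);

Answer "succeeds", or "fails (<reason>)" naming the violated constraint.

phone is explicitly set to NULL, but phone is declared NOT NULL.

fails (NOT NULL on phone)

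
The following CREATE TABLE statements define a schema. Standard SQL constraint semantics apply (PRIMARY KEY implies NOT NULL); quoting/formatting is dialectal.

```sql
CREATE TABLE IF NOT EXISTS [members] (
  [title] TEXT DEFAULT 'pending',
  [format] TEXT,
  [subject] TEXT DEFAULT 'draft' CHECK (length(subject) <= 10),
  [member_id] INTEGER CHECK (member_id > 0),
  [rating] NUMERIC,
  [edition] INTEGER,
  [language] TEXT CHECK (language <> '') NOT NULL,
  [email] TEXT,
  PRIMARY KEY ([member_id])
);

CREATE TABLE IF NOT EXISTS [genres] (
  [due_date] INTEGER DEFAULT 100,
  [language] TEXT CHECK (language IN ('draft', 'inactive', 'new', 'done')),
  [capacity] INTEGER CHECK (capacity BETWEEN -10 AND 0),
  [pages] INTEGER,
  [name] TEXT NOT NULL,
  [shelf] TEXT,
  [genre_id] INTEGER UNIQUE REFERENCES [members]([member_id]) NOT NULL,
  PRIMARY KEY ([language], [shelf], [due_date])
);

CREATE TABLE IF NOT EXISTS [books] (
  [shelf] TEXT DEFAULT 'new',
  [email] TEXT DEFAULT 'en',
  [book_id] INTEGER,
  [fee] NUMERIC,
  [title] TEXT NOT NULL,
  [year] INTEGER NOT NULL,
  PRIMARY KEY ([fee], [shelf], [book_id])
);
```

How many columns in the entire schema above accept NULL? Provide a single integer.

members: 6 nullable (title, format, subject, rating, edition, email — PK (member_id) and explicit NOT NULL columns excluded).
genres: 2 nullable (capacity, pages — PK (language, shelf, due_date) and explicit NOT NULL columns excluded).
books: 1 nullable (email — PK (fee, shelf, book_id) and explicit NOT NULL columns excluded).
Total: 6 + 2 + 1 = 9.

9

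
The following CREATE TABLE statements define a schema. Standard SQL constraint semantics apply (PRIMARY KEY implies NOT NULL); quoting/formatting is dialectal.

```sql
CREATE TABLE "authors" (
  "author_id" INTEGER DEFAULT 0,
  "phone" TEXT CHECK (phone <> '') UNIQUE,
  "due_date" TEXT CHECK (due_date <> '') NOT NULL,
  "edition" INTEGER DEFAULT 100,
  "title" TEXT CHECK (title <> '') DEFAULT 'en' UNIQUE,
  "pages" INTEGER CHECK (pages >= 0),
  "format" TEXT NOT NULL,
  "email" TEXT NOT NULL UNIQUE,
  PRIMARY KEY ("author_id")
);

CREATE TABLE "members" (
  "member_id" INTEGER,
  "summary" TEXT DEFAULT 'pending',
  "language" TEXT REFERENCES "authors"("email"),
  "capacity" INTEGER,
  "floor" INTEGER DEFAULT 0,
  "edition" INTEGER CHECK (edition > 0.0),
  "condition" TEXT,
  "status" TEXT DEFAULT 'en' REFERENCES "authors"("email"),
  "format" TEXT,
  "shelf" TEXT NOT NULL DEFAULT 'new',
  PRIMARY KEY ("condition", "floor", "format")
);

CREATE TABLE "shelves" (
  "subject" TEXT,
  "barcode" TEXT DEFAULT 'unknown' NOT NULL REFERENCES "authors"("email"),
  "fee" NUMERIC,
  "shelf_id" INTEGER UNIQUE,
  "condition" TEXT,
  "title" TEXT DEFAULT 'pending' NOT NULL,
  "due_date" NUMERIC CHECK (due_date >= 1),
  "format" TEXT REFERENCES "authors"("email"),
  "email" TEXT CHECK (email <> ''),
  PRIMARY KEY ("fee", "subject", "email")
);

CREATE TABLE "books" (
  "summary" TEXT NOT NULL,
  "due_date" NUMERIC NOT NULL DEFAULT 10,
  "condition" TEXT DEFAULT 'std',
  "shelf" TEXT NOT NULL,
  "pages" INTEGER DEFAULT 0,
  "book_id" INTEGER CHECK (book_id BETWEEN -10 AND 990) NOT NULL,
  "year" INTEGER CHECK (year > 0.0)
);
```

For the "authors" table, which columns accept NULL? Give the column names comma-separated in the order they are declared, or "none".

- author_id: part of the PRIMARY KEY, which implies NOT NULL → not nullable.
- phone: CHECK does not forbid NULL (a CHECK constraint passes when its expression is NULL) → nullable.
- due_date: declared NOT NULL → not nullable.
- edition: DEFAULT only fills an omitted column; an explicit NULL is still allowed → nullable.
- title: CHECK does not forbid NULL (a CHECK constraint passes when its expression is NULL) → nullable.
- pages: CHECK does not forbid NULL (a CHECK constraint passes when its expression is NULL) → nullable.
- format: declared NOT NULL → not nullable.
- email: declared NOT NULL → not nullable.

phone, edition, title, pages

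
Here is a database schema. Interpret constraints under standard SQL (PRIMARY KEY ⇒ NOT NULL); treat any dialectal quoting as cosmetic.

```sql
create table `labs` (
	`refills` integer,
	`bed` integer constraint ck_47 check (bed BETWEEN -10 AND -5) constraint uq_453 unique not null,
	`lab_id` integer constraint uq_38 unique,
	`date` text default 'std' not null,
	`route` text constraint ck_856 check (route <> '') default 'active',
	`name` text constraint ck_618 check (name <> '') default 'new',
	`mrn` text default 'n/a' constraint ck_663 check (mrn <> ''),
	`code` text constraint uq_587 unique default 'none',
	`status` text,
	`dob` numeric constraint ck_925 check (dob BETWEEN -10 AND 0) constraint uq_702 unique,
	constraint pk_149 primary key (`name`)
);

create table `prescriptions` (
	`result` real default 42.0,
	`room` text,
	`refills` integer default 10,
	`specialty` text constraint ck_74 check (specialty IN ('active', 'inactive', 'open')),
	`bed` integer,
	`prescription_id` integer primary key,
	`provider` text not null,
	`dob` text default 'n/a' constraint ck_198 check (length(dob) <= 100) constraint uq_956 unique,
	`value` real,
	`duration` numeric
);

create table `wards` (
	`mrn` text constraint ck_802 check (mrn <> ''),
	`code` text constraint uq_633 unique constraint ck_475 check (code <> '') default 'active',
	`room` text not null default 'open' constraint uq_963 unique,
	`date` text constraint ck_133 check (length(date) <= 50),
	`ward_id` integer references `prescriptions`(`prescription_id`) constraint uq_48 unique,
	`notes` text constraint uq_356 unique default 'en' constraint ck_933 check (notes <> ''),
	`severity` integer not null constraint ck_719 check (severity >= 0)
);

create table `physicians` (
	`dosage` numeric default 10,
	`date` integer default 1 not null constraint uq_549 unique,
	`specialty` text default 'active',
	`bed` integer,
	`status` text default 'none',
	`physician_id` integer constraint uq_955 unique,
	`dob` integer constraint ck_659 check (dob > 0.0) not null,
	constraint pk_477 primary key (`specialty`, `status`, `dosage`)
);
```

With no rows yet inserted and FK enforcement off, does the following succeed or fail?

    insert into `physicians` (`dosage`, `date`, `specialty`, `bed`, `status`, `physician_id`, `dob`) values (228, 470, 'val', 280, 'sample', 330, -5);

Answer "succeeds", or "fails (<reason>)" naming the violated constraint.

fails (CHECK on dob)

The value -5 for dob violates CHECK (dob > 0.0).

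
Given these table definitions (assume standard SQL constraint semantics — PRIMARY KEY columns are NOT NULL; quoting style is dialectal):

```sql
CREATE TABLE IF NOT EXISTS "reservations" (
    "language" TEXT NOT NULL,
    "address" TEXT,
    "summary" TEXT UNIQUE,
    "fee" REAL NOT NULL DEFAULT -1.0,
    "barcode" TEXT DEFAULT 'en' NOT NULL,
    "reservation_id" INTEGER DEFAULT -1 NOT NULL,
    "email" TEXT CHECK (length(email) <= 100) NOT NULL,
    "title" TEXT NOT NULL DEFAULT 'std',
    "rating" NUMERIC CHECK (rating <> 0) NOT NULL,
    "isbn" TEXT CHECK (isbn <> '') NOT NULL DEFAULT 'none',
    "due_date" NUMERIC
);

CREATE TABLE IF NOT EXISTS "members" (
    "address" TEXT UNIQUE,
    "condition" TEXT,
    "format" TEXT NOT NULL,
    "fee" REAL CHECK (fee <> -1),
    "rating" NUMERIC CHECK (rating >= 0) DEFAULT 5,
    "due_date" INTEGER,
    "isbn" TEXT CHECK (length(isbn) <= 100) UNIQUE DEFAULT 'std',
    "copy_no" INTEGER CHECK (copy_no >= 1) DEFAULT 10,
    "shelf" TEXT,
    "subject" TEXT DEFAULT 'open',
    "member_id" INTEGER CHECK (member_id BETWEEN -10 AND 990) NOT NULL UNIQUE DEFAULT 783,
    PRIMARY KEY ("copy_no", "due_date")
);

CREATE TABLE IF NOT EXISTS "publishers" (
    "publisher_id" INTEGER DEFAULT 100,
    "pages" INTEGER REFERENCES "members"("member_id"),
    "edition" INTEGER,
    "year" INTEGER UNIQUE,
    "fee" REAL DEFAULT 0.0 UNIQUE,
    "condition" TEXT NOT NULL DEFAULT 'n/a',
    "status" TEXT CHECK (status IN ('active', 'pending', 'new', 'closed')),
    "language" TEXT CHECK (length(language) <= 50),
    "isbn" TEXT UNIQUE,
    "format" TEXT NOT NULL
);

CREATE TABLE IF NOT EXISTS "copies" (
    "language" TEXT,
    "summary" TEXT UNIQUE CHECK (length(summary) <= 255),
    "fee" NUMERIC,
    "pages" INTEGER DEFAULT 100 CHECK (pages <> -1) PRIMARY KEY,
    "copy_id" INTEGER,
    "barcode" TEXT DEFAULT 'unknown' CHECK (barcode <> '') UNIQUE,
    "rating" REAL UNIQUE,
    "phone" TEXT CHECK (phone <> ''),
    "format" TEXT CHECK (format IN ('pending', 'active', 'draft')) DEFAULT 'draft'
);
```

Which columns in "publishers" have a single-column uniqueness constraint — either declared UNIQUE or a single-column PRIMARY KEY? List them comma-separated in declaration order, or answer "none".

year, fee, isbn

- publisher_id: no UNIQUE or single-column PK constraint.
- pages: no UNIQUE or single-column PK constraint.
- edition: no UNIQUE or single-column PK constraint.
- year: declared UNIQUE → unique.
- fee: declared UNIQUE → unique.
- condition: no UNIQUE or single-column PK constraint.
- status: no UNIQUE or single-column PK constraint.
- language: no UNIQUE or single-column PK constraint.
- isbn: declared UNIQUE → unique.
- format: no UNIQUE or single-column PK constraint.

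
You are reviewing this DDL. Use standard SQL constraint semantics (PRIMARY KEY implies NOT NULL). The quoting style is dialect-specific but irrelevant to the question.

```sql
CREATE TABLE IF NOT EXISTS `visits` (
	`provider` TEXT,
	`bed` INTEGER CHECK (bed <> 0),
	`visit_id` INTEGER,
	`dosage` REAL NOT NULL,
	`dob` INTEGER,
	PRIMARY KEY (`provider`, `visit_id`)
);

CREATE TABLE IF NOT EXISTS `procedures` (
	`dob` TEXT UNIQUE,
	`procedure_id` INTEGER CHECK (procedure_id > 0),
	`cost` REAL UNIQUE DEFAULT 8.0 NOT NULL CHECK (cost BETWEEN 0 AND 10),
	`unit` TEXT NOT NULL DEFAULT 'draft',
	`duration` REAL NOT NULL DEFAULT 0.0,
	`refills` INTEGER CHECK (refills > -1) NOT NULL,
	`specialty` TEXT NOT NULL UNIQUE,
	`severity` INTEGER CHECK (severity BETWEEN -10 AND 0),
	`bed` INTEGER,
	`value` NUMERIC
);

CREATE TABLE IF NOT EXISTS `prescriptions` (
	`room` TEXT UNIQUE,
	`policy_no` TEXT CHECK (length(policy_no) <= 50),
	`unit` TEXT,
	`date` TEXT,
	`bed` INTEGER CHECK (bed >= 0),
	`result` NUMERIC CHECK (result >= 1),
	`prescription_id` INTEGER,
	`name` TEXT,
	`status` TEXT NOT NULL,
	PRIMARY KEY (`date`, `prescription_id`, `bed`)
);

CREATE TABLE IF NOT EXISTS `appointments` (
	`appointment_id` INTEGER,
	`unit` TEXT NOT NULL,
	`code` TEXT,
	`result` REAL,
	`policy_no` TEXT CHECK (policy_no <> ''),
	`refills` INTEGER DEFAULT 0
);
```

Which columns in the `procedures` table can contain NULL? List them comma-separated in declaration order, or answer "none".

dob, procedure_id, severity, bed, value

- dob: UNIQUE does not imply NOT NULL → nullable.
- procedure_id: CHECK does not forbid NULL (a CHECK constraint passes when its expression is NULL) → nullable.
- cost: declared NOT NULL → not nullable.
- unit: declared NOT NULL → not nullable.
- duration: declared NOT NULL → not nullable.
- refills: declared NOT NULL → not nullable.
- specialty: declared NOT NULL → not nullable.
- severity: CHECK does not forbid NULL (a CHECK constraint passes when its expression is NULL) → nullable.
- bed: no NOT NULL constraint applies → nullable.
- value: no NOT NULL constraint applies → nullable.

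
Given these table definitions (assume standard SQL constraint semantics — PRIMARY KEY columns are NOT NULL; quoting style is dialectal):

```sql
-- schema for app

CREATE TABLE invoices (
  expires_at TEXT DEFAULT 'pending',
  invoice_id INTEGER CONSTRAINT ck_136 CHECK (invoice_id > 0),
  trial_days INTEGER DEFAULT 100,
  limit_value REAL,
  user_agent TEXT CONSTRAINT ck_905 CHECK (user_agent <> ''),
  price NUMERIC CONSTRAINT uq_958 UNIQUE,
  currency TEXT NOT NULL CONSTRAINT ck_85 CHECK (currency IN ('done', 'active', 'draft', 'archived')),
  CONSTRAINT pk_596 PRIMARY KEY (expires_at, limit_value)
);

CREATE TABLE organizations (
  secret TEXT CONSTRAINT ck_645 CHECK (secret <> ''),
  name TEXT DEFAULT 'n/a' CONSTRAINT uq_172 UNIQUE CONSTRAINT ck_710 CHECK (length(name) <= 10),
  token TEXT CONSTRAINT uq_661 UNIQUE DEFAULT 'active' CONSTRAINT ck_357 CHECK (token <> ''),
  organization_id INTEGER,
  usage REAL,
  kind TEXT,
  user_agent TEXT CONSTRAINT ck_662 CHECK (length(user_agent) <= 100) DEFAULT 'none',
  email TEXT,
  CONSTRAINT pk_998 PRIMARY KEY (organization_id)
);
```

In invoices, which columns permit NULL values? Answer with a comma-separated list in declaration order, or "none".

invoice_id, trial_days, user_agent, price

- expires_at: part of the PRIMARY KEY, which implies NOT NULL → not nullable.
- invoice_id: CHECK does not forbid NULL (a CHECK constraint passes when its expression is NULL) → nullable.
- trial_days: DEFAULT only fills an omitted column; an explicit NULL is still allowed → nullable.
- limit_value: part of the PRIMARY KEY, which implies NOT NULL → not nullable.
- user_agent: CHECK does not forbid NULL (a CHECK constraint passes when its expression is NULL) → nullable.
- price: UNIQUE does not imply NOT NULL → nullable.
- currency: declared NOT NULL → not nullable.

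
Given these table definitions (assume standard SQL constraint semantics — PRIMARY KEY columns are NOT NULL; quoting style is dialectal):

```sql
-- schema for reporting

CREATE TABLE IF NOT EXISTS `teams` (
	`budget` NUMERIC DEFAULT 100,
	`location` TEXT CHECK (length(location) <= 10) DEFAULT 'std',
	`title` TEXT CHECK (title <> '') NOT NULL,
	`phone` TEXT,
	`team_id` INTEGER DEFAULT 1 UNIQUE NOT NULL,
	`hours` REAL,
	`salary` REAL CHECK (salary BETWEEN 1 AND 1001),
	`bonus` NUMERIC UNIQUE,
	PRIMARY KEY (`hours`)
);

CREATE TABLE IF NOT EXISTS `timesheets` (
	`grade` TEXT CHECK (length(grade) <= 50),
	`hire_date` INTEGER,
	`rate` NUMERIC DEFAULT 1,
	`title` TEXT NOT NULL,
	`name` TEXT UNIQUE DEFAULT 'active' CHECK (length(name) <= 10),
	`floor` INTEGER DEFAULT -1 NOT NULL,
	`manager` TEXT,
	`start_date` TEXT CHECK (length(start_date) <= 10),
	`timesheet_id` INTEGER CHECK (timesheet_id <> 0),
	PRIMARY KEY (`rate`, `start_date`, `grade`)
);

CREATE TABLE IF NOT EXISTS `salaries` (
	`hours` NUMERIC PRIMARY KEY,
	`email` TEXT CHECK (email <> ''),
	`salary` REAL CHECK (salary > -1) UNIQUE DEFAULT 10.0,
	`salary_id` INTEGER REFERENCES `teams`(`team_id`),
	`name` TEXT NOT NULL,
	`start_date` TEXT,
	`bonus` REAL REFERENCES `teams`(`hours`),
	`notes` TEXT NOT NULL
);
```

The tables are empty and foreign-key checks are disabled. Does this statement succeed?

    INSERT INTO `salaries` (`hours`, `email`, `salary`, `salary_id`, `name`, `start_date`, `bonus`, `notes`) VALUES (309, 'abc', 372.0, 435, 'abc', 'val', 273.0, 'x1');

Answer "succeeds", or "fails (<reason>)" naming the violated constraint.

NOT NULL columns: hours is supplied; name is supplied; notes is supplied.
CHECK constraints: 'abc' satisfies (email <> ''); 372.0 satisfies (salary > -1).
No constraint is violated.

succeeds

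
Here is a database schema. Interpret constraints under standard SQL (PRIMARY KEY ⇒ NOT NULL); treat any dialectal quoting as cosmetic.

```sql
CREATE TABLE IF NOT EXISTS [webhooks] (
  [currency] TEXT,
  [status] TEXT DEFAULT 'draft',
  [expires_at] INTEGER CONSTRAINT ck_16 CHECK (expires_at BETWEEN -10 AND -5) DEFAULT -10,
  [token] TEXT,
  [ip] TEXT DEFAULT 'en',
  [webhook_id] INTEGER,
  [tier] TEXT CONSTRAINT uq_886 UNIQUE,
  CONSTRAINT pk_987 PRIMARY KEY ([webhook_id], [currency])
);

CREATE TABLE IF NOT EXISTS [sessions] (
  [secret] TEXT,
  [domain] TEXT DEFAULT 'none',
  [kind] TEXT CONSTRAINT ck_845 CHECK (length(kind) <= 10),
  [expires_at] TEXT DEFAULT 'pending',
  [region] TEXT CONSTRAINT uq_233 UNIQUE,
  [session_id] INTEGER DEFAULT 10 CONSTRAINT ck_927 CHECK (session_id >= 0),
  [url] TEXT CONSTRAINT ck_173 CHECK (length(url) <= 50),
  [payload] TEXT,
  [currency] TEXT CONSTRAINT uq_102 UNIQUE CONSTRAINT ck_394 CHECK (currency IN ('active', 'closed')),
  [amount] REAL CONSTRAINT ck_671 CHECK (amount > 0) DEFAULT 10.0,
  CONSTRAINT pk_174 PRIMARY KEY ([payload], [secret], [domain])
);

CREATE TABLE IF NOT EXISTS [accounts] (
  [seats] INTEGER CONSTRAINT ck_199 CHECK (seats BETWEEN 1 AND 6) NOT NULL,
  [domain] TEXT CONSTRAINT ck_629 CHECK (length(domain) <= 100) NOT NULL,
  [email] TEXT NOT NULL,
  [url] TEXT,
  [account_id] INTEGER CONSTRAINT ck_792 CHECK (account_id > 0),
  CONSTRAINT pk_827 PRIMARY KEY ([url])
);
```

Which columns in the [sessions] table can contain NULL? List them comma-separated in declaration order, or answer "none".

- secret: part of the PRIMARY KEY, which implies NOT NULL → not nullable.
- domain: part of the PRIMARY KEY, which implies NOT NULL → not nullable.
- kind: CHECK does not forbid NULL (a CHECK constraint passes when its expression is NULL) → nullable.
- expires_at: DEFAULT only fills an omitted column; an explicit NULL is still allowed → nullable.
- region: UNIQUE does not imply NOT NULL → nullable.
- session_id: CHECK does not forbid NULL (a CHECK constraint passes when its expression is NULL) → nullable.
- url: CHECK does not forbid NULL (a CHECK constraint passes when its expression is NULL) → nullable.
- payload: part of the PRIMARY KEY, which implies NOT NULL → not nullable.
- currency: CHECK does not forbid NULL (a CHECK constraint passes when its expression is NULL) → nullable.
- amount: CHECK does not forbid NULL (a CHECK constraint passes when its expression is NULL) → nullable.

kind, expires_at, region, session_id, url, currency, amount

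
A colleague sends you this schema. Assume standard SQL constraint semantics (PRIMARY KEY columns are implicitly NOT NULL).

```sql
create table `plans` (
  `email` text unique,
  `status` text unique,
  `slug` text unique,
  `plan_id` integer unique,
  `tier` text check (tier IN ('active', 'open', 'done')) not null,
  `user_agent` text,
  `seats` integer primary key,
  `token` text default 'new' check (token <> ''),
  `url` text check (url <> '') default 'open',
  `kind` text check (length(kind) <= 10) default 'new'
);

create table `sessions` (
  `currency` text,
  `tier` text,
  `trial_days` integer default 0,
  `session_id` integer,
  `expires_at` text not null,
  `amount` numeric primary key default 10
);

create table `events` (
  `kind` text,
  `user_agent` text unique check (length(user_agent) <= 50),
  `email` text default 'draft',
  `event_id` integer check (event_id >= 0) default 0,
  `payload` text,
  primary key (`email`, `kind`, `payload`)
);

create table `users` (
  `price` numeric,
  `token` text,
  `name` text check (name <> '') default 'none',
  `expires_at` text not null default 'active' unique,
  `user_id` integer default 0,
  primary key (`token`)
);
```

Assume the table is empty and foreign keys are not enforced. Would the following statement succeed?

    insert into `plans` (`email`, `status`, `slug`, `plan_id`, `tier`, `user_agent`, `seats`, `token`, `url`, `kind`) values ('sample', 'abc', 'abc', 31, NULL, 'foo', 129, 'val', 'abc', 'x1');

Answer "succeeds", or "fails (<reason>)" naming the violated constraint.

tier is explicitly set to NULL, but tier is declared NOT NULL.

fails (NOT NULL on tier)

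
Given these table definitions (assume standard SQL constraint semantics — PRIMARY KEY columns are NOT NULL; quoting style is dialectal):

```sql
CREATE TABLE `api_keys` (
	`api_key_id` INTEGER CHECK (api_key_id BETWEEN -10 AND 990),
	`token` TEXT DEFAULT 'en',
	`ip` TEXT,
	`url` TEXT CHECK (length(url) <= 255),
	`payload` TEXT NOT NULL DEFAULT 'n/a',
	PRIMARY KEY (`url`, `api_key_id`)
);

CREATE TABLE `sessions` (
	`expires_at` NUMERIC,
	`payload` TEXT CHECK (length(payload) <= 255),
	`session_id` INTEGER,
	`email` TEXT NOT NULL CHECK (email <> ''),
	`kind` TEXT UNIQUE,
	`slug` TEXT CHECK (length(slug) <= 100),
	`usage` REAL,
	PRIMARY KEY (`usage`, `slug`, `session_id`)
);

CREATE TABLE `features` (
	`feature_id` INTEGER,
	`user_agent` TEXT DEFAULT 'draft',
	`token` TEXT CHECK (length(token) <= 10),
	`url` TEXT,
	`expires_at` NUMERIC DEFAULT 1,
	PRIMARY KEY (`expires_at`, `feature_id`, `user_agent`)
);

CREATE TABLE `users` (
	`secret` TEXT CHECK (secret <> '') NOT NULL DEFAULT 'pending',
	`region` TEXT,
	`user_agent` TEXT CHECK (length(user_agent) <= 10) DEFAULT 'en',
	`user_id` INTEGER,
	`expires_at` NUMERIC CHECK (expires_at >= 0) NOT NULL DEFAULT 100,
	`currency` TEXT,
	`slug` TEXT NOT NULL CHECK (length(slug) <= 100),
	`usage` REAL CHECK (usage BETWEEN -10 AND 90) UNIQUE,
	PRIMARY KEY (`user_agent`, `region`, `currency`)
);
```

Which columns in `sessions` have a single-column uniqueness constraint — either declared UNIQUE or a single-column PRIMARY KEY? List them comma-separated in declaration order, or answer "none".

kind

- expires_at: no UNIQUE or single-column PK constraint.
- payload: no UNIQUE or single-column PK constraint.
- session_id: part of a composite PRIMARY KEY — only the tuple is unique, not this column on its own.
- email: no UNIQUE or single-column PK constraint.
- kind: declared UNIQUE → unique.
- slug: part of a composite PRIMARY KEY — only the tuple is unique, not this column on its own.
- usage: part of a composite PRIMARY KEY — only the tuple is unique, not this column on its own.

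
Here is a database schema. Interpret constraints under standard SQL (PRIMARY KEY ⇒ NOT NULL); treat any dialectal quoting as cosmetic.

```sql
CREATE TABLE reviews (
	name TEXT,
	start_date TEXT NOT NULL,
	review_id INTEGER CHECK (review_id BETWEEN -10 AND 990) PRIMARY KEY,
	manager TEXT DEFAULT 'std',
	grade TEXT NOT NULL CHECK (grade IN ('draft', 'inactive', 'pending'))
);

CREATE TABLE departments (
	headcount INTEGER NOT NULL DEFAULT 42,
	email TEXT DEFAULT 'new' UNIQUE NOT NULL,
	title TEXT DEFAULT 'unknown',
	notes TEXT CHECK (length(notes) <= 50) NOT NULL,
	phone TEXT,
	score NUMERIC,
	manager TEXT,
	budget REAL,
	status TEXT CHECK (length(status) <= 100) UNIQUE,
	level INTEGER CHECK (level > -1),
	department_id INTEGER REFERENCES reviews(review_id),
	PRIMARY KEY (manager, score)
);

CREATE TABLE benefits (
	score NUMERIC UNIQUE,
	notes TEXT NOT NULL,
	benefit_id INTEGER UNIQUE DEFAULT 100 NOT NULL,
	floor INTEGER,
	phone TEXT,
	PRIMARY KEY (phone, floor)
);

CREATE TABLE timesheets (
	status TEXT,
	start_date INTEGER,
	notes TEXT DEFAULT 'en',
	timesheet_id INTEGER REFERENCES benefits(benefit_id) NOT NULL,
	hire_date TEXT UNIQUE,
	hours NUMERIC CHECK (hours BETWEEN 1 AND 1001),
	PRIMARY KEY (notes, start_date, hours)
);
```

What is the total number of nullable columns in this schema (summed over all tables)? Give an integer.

11

reviews: 2 nullable (name, manager — PK (review_id) and explicit NOT NULL columns excluded).
departments: 6 nullable (title, phone, budget, status, level, department_id — PK (manager, score) and explicit NOT NULL columns excluded).
benefits: 1 nullable (score — PK (phone, floor) and explicit NOT NULL columns excluded).
timesheets: 2 nullable (status, hire_date — PK (notes, start_date, hours) and explicit NOT NULL columns excluded).
Total: 2 + 6 + 1 + 2 = 11.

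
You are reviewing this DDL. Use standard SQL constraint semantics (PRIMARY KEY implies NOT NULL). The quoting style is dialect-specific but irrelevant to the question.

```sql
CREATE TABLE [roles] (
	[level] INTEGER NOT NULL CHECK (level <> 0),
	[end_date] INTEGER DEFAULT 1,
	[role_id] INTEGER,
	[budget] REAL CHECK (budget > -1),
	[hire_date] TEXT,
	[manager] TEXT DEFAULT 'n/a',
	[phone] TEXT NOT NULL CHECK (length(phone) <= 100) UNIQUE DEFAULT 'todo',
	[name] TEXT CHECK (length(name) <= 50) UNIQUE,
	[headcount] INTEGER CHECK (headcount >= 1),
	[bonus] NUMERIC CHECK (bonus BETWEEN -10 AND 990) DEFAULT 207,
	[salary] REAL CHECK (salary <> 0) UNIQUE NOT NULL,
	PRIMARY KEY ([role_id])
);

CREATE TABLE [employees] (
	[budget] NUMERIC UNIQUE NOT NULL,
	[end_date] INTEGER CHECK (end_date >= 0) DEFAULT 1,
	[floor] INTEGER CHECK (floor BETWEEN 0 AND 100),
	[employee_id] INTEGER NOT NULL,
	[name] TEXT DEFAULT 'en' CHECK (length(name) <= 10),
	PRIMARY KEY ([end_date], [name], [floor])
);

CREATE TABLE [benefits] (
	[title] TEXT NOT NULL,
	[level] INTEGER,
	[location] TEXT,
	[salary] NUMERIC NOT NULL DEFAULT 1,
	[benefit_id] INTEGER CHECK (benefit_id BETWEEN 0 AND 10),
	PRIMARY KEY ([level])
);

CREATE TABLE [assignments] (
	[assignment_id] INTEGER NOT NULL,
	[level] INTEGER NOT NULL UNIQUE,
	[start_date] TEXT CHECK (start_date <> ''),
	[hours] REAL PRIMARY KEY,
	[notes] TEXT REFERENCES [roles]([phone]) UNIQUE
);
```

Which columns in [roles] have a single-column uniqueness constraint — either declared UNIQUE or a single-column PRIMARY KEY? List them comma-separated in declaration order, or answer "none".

- level: no UNIQUE or single-column PK constraint.
- end_date: no UNIQUE or single-column PK constraint.
- role_id: single-column PRIMARY KEY → unique.
- budget: no UNIQUE or single-column PK constraint.
- hire_date: no UNIQUE or single-column PK constraint.
- manager: no UNIQUE or single-column PK constraint.
- phone: declared UNIQUE → unique.
- name: declared UNIQUE → unique.
- headcount: no UNIQUE or single-column PK constraint.
- bonus: no UNIQUE or single-column PK constraint.
- salary: declared UNIQUE → unique.

role_id, phone, name, salary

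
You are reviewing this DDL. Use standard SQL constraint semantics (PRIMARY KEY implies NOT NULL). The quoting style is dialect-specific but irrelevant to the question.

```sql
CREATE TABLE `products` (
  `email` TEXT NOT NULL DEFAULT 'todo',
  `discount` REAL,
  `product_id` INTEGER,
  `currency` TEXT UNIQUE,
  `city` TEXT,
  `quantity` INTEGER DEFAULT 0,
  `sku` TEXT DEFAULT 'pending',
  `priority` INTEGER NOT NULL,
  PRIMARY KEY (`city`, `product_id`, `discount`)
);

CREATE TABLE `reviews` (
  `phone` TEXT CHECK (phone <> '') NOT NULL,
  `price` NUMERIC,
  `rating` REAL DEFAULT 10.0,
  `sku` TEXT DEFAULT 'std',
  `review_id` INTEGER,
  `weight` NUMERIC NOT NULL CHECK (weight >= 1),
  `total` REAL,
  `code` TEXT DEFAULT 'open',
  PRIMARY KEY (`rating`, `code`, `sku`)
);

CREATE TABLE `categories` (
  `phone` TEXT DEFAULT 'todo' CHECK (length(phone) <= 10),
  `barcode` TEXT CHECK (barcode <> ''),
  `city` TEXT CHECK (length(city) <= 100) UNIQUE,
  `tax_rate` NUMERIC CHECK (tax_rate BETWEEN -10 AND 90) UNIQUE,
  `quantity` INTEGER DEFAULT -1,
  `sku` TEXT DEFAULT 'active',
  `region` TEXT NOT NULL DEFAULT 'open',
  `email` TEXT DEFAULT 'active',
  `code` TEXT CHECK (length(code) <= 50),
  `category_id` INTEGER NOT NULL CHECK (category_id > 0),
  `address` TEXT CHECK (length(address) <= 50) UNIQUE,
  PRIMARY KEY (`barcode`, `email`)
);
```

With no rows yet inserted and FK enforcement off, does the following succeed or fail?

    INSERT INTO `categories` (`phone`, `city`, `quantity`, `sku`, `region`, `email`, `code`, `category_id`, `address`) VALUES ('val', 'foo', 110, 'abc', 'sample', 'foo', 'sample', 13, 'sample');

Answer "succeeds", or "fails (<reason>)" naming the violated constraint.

fails (NOT NULL on barcode)

barcode is omitted from the column list and has no DEFAULT, so it would receive NULL.
But barcode is part of the PRIMARY KEY (implied NOT NULL).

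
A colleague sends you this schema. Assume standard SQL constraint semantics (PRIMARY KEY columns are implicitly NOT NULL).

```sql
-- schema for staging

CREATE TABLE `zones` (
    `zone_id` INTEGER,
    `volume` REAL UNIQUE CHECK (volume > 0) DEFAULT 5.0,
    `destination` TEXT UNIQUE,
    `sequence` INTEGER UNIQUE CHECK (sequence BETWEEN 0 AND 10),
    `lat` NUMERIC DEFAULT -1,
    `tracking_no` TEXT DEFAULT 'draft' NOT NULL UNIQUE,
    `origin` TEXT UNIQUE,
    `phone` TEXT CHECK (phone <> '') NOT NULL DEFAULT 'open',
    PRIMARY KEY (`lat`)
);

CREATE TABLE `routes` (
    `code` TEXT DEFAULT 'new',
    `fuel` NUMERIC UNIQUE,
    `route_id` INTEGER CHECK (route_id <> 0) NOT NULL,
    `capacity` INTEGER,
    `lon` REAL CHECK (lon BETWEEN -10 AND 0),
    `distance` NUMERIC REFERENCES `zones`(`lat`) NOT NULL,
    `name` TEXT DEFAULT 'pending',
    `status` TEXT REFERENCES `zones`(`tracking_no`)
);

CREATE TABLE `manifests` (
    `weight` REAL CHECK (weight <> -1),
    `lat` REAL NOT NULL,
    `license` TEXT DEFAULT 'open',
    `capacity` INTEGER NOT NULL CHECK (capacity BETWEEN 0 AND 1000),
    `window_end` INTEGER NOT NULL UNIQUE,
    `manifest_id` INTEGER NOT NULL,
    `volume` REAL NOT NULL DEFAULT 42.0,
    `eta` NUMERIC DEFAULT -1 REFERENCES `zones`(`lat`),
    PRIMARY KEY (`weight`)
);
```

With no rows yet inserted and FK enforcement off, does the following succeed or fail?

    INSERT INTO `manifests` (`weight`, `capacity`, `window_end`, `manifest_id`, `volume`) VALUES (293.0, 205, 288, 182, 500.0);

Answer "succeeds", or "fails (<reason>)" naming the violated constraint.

lat is omitted from the column list and has no DEFAULT, so it would receive NULL.
But lat is declared NOT NULL.

fails (NOT NULL on lat)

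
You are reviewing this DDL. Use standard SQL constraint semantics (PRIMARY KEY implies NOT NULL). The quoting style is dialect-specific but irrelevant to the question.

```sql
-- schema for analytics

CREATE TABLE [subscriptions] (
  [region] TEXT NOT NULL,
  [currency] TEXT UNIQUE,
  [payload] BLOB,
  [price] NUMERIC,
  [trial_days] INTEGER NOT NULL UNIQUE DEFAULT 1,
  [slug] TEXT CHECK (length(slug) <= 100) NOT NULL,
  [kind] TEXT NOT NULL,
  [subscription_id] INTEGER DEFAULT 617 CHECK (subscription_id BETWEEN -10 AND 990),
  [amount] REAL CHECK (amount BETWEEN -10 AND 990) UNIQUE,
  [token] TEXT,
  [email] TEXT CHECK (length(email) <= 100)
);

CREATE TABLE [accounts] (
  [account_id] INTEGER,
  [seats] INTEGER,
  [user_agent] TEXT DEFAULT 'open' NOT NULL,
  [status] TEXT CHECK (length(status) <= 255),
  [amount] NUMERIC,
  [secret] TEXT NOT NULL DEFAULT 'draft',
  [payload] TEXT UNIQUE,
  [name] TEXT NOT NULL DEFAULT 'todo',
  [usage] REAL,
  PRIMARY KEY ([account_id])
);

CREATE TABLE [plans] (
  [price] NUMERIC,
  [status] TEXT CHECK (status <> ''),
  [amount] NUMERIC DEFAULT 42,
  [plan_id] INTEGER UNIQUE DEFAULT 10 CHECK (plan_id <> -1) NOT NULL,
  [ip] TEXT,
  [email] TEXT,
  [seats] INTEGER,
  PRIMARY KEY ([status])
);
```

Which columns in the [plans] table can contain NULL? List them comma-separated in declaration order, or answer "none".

price, amount, ip, email, seats

- price: no NOT NULL constraint applies → nullable.
- status: part of the PRIMARY KEY, which implies NOT NULL → not nullable.
- amount: DEFAULT only fills an omitted column; an explicit NULL is still allowed → nullable.
- plan_id: declared NOT NULL → not nullable.
- ip: no NOT NULL constraint applies → nullable.
- email: no NOT NULL constraint applies → nullable.
- seats: no NOT NULL constraint applies → nullable.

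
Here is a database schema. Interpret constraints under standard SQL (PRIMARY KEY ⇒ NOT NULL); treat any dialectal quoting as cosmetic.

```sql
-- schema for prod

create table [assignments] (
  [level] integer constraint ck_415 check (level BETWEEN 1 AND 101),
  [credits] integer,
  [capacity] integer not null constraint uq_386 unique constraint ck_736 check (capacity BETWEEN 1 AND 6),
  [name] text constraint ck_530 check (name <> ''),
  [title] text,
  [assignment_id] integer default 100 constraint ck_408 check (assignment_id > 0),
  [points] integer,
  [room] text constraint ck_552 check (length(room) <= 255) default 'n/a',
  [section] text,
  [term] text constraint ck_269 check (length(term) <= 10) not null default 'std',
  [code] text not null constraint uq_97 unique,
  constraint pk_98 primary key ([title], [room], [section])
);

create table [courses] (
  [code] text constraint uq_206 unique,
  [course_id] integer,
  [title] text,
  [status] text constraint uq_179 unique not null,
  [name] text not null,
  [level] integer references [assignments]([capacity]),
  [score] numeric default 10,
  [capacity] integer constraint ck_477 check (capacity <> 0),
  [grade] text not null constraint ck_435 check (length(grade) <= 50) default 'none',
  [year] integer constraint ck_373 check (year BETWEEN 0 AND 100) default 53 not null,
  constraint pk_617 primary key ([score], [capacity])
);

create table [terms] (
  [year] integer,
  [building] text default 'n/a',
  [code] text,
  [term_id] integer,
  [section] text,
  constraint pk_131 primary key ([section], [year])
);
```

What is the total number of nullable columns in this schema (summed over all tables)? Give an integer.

12

assignments: 5 nullable (level, credits, name, assignment_id, points — PK (title, room, section) and explicit NOT NULL columns excluded).
courses: 4 nullable (code, course_id, title, level — PK (score, capacity) and explicit NOT NULL columns excluded).
terms: 3 nullable (building, code, term_id — PK (section, year) and explicit NOT NULL columns excluded).
Total: 5 + 4 + 3 = 12.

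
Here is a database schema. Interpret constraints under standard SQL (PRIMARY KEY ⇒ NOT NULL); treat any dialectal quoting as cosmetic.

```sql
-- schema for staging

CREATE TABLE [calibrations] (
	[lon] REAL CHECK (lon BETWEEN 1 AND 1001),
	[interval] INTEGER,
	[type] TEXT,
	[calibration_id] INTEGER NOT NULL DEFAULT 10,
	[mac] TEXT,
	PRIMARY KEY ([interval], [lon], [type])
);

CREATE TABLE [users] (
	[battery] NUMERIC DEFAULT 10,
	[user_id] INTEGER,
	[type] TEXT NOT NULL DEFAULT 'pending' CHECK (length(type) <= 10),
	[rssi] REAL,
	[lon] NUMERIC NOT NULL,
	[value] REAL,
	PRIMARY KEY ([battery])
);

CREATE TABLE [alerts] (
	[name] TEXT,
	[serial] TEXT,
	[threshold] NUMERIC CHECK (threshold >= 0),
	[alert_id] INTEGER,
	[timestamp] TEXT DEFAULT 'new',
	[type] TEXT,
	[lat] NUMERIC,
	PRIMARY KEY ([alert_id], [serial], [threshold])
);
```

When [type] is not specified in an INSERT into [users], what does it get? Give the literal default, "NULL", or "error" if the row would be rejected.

'pending'

type has an explicit DEFAULT 'pending'.
When the column is omitted from an INSERT, that default is used.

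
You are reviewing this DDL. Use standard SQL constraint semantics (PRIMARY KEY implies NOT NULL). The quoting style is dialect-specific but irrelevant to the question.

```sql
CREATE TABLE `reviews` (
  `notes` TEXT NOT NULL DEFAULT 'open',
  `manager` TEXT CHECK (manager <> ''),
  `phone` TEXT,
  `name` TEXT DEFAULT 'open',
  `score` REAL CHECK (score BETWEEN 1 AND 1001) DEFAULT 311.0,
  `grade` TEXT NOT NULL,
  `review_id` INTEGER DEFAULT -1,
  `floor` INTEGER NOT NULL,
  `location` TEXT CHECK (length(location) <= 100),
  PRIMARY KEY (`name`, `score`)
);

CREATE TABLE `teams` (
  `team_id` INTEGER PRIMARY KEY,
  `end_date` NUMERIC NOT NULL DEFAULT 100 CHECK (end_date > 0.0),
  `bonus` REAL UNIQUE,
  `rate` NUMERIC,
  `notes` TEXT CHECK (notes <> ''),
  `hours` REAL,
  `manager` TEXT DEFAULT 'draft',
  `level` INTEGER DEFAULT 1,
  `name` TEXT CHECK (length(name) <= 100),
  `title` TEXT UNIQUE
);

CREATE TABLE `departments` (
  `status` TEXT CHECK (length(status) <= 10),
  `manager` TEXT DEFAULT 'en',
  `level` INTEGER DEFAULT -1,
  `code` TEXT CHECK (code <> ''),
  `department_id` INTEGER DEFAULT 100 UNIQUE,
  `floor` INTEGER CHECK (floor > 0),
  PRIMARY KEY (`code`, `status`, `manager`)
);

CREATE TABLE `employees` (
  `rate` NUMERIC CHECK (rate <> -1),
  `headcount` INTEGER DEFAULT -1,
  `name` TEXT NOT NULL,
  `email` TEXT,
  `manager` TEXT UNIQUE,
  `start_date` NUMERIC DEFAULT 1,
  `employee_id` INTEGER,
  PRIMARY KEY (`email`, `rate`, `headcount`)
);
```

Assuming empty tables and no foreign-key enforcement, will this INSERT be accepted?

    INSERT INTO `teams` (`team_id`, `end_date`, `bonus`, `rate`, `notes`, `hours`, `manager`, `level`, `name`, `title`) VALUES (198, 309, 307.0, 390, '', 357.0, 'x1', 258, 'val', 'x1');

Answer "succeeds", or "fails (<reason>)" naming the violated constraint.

The value '' for notes violates CHECK (notes <> '').

fails (CHECK on notes)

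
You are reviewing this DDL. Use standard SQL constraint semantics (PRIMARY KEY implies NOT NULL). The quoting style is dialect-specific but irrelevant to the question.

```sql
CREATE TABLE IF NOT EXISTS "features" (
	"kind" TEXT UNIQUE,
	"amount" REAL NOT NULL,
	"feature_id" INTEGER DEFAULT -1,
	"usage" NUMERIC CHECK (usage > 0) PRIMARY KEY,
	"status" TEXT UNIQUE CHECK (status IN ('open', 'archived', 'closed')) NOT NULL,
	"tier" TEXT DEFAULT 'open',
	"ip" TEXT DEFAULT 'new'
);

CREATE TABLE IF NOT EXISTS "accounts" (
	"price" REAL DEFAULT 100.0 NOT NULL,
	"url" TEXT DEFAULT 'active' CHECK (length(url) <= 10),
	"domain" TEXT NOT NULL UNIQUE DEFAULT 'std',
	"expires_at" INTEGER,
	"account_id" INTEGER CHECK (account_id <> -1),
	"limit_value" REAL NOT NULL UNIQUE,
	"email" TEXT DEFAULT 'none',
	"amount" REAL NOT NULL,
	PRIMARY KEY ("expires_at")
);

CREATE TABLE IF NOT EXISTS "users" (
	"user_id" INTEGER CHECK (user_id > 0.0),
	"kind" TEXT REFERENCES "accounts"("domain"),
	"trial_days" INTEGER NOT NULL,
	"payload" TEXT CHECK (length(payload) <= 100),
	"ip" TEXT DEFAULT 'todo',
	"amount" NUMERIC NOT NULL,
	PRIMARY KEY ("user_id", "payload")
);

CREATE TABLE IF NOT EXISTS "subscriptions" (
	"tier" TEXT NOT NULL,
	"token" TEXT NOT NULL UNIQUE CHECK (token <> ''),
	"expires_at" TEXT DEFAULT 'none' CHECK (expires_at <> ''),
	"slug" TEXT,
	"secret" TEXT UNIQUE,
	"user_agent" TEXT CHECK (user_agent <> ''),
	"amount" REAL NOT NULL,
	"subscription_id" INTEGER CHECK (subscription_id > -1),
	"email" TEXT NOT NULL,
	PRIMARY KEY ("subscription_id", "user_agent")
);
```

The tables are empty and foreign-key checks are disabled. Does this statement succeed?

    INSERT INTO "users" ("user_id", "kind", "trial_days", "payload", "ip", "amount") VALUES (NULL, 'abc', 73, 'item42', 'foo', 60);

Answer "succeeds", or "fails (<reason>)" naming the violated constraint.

user_id is explicitly set to NULL, but user_id is part of the PRIMARY KEY (implied NOT NULL).

fails (NOT NULL on user_id)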